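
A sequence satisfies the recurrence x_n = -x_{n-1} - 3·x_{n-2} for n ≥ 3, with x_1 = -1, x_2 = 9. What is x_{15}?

7914

Iterate the recurrence:
x_3 = -6; x_4 = -21; x_5 = 39; …; x_{12} = 2184; x_{13} = -681; x_{14} = -5871; x_{15} = 7914.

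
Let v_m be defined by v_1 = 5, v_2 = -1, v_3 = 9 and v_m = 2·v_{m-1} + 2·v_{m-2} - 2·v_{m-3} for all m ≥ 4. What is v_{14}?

92624

Applying the relation repeatedly:
v_4 = 6, v_5 = 32, v_6 = 58, …, v_{11} = 6080, v_{12} = 15032, v_{13} = 37360, v_{14} = 92624.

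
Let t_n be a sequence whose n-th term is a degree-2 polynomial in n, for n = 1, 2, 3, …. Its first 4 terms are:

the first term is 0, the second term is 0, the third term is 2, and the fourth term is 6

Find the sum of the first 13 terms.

1st diffs: 0, 2, 4.
2nd diffs: 2, 2 (constant).
So t_n = n^2 - 3n + 2.
Continuing: …, 12, 20, 30, 42, …, t_{13} = 132.
Summing n = 1..13 (13 terms) gives 572.

572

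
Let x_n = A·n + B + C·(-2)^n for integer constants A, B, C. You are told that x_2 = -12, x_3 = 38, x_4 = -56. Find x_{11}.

Plug in n = 2, 3, 4: 2A + B + 4C = -12; 3A + B - 8C = 38; 4A + B + 16C = -56.
Subtracting the first from the second: A - 12C = 50.
Subtracting the second from the third: A + 24C = -94.
Solving: C = -4, A = 2, then B = 0.
So x_n = 2·n + 0 + (-4)·(-2)^n; at n=11 this is 8214.

8214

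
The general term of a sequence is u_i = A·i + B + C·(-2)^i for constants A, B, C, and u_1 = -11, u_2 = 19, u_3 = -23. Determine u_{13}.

-32699

Plug in i = 1, 2, 3: A + B - 2C = -11; 2A + B + 4C = 19; 3A + B - 8C = -23.
Subtracting the first from the second: A + 6C = 30.
Subtracting the second from the third: A - 12C = -42.
Solving: C = 4, A = 6, then B = -9.
Therefore u_{13} = 78 + (-9) + 4·(-8192) = -32699.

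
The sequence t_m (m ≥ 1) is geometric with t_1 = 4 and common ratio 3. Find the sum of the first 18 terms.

774840976

t_m = 4·3^(m-1).
S = 4·(3^18 - 1)/(3 - 1) = 4·(387420489 - 1)/(2) = 774840976.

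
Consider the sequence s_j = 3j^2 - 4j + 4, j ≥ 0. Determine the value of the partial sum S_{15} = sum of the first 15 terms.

2685

Over j = 0..14: Σj = 105, Σj² = 1015.
Total = (3)·1015 + (-4)·105 + (4)·15 = 2685.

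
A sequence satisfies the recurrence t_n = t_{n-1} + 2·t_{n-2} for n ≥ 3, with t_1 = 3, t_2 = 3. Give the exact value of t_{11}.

2049

Applying the relation repeatedly:
t_3 = 9;  t_4 = 15;  t_5 = 33;  t_6 = 63;  t_7 = 129;  t_8 = 255;  t_9 = 513;  t_{10} = 1023;  t_{11} = 2049.
(Characteristic roots are 2 and -1.)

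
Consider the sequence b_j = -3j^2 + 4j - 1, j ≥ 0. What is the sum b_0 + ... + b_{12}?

-1651

Over j = 0..12: Σj = 78, Σj² = 650.
Total = (-3)·650 + (4)·78 + (-1)·13 = -1651.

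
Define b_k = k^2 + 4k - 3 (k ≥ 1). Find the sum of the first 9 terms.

438

Over k = 1..9: Σk = 45, Σk² = 285.
Total = (1)·285 + (4)·45 + (-3)·9 = 438.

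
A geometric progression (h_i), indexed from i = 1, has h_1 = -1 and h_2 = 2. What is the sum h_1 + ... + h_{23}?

-2796203

Common ratio r = -2.
h_i = (-1)·(-2)^(i-1).
S = (-1)·((-2)^23 - 1)/(-2 - 1) = (-1)·(-8388608 - 1)/(-3) = -2796203.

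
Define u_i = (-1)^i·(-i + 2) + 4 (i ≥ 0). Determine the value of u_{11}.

(-1)^11 = -1; -i + 2 at i=11 is -9; so u_{11} = 13.

13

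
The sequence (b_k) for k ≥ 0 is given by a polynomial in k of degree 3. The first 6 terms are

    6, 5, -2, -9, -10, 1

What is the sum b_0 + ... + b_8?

1st diffs: -1, -7, -7, -1, 11.
2nd diffs: -6, 0, 6, 12.
3rd diffs: 6, 6, 6 (constant).
So b_k = k^3 - 6k^2 + 4k + 6.
Continuing: 30, 83, 166.
Summing k = 0..8 (9 terms) gives 270.

270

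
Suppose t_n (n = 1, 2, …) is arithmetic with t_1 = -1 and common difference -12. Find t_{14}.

-157

t_n = -1 + (n - 1)·(-12).
t_{14} = -1 + 13·(-12) = -157.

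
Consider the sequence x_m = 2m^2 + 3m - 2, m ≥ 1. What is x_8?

x_8 = 2·8^2 + 3·8 - 2 = 150.

150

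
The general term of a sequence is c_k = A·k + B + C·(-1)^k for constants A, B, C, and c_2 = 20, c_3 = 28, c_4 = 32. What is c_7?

52

Write the equations: 2A + B + C = 20; 3A + B - C = 28; 4A + B + C = 32.
Subtracting the first from the second: A - 2C = 8.
Subtracting the second from the third: A + 2C = 4.
Solving: C = -1, A = 6, then B = 9.
Hence c_7 = 6·7 + 9 + (-1)·(-1) = 52.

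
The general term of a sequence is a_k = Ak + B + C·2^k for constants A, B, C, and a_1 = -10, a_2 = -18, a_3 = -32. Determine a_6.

-206

Write the equations: A + B + 2C = -10; 2A + B + 4C = -18; 3A + B + 8C = -32.
Subtracting the first from the second: A + 2C = -8.
Subtracting the second from the third: A + 4C = -14.
Solving: C = -3, A = -2, then B = -2.
So a_k = -2·k + (-2) + (-3)·2^k; at k=6 this is -206.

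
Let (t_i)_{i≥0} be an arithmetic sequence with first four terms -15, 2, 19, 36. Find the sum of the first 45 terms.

Common difference d = 17.
t_i = -15 + (i - 0)·17.
t_{44} = 733; S = 45·(-15 + 733)/2 = 16155.

16155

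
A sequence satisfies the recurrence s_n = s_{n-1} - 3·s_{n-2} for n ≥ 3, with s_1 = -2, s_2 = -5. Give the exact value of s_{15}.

1801

Compute successive terms:
s_3 = 1  s_4 = 16  s_5 = 13  …  s_{12} = -1079  s_{13} = 718  s_{14} = 3955  s_{15} = 1801.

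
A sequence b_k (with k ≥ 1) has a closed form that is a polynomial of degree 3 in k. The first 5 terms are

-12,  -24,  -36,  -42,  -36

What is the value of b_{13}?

1st diffs: -12, -12, -6, 6.
2nd diffs: 0, 6, 12.
3rd diffs: 6, 6 (constant).
Newton forward-difference form: b_k = -12 + (-12)·C(k-1,1) + 6·C(k-1,3).
At k = 13: k-1 = 12, so b_{13} = -12 - 144 + 1320 = 1164.

1164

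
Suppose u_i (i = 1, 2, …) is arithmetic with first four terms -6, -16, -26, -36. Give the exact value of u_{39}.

Common difference d = -10.
u_i = -6 + (i - 1)·(-10).
u_{39} = -6 + 38·(-10) = -386.

-386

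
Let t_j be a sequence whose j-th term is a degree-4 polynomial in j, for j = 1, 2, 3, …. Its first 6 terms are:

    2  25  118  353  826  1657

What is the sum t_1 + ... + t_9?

1st diffs: 23, 93, 235, 473, 831.
2nd diffs: 70, 142, 238, 358.
3rd diffs: 72, 96, 120.
4th diffs: 24, 24 (constant).
Newton forward-difference form: t_j = 2 + 23·C(j-1,1) + 70·C(j-1,2) + 72·C(j-1,3) + 24·C(j-1,4).
Continuing: 2990, 4993, 7858.
Summing j = 1..9 (9 terms) gives 18822.

18822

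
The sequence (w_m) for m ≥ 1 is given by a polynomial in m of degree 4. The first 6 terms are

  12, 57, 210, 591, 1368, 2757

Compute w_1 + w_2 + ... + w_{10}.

52401

1st diffs: 45, 153, 381, 777, 1389.
2nd diffs: 108, 228, 396, 612.
3rd diffs: 120, 168, 216.
4th diffs: 48, 48 (constant).
Newton forward-difference form: w_m = 12 + 45·C(m-1,1) + 108·C(m-1,2) + 120·C(m-1,3) + 48·C(m-1,4).
Continuing: 5022, 8475, 13476, 20433.
Summing m = 1..10 (10 terms) gives 52401.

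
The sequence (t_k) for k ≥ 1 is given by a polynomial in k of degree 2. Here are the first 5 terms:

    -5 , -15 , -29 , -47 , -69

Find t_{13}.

-389

1st diffs: -10, -14, -18, -22.
2nd diffs: -4, -4, -4 (constant).
Newton forward-difference form: t_k = -5 + (-10)·C(k-1,1) + (-4)·C(k-1,2).
At k = 13: k-1 = 12, so t_{13} = -5 - 120 - 264 = -389.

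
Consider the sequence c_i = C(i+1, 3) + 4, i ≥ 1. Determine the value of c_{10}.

169

C(11, 3) = 165, so c_{10} = 169.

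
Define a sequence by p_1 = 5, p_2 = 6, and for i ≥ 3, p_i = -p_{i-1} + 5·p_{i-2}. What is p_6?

Step forward from the initial values:
p_3 = 19, p_4 = 11, p_5 = 84, p_6 = -29.

-29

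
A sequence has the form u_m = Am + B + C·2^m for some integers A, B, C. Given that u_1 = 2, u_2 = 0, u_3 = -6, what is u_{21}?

-4194258

At m = 1, 2, 3: A + B + 2C = 2; 2A + B + 4C = 0; 3A + B + 8C = -6.
Subtracting the first from the second: A + 2C = -2.
Subtracting the second from the third: A + 4C = -6.
Solving: C = -2, A = 2, then B = 4.
So u_m = 2·m + 4 + (-2)·2^m; at m=21 this is -4194258.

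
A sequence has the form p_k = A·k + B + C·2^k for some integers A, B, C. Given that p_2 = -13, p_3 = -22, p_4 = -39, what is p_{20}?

The three given values yield: 2A + B + 4C = -13; 3A + B + 8C = -22; 4A + B + 16C = -39.
Subtracting the first from the second: A + 4C = -9.
Subtracting the second from the third: A + 8C = -17.
Solving: C = -2, A = -1, then B = -3.
Hence p_{20} = -1·20 + (-3) + (-2)·1048576 = -2097175.

-2097175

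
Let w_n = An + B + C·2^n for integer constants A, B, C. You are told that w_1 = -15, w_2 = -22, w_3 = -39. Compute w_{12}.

-20452

The three given values yield: A + B + 2C = -15; 2A + B + 4C = -22; 3A + B + 8C = -39.
Subtracting the first from the second: A + 2C = -7.
Subtracting the second from the third: A + 4C = -17.
Solving: C = -5, A = 3, then B = -8.
Hence w_{12} = 3·12 + (-8) + (-5)·4096 = -20452.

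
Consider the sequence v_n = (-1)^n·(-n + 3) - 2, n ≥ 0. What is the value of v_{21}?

16

(-1)^21 = -1; -n + 3 at n=21 is -18; so v_{21} = 16.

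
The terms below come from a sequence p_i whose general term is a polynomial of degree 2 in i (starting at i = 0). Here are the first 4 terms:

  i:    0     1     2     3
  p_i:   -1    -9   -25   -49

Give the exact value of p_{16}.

-1089

1st diffs: -8, -16, -24.
2nd diffs: -8, -8 (constant).
So p_i = -4i^2 - 4i - 1.
Evaluating at i = 16 gives p_{16} = -1089.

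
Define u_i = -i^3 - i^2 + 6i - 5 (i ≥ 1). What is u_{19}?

u_{19} = -1·19^3 - 1·19^2 + 6·19 - 5 = -7111.

-7111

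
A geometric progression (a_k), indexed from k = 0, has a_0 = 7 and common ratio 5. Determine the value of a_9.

13671875

a_k = 7·5^(k-0).
a_9 = 7·5^9 = 13671875.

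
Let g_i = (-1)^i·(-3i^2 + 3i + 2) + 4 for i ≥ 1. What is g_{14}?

-540

(-1)^14 = 1; -3i^2 + 3i + 2 at i=14 is -544; so g_{14} = -540.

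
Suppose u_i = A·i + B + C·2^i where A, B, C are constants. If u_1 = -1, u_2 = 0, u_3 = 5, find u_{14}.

32724

Plug in i = 1, 2, 3: A + B + 2C = -1; 2A + B + 4C = 0; 3A + B + 8C = 5.
Subtracting the first from the second: A + 2C = 1.
Subtracting the second from the third: A + 4C = 5.
Solving: C = 2, A = -3, then B = -2.
Therefore u_{14} = -42 + (-2) + 2·16384 = 32724.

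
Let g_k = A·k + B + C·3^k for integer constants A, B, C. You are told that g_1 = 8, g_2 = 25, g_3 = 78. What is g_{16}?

129140147

At k = 1, 2, 3: A + B + 3C = 8; 2A + B + 9C = 25; 3A + B + 27C = 78.
Subtracting the first from the second: A + 6C = 17.
Subtracting the second from the third: A + 18C = 53.
Solving: C = 3, A = -1, then B = 0.
So g_k = -1·k + 0 + 3·3^k; at k=16 this is 129140147.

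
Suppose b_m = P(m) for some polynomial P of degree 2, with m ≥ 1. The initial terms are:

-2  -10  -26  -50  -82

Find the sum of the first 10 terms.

-1340

1st diffs: -8, -16, -24, -32.
2nd diffs: -8, -8, -8 (constant).
Newton forward-difference form: b_m = -2 + (-8)·C(m-1,1) + (-8)·C(m-1,2).
Continuing: …, -122, -170, -226, -290, …, b_{10} = -362.
Summing m = 1..10 (10 terms) gives -1340.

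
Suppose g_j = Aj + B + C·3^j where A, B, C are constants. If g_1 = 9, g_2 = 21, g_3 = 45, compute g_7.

At j = 1, 2, 3: A + B + 3C = 9; 2A + B + 9C = 21; 3A + B + 27C = 45.
Subtracting the first from the second: A + 6C = 12.
Subtracting the second from the third: A + 18C = 24.
Solving: C = 1, A = 6, then B = 0.
Hence g_7 = 6·7 + 0 + 1·2187 = 2229.

2229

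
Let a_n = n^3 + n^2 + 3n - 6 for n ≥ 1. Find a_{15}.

a_{15} = 1·15^3 + 1·15^2 + 3·15 - 6 = 3639.

3639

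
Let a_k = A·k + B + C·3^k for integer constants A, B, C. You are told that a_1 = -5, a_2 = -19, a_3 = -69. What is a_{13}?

-4782917

Plug in k = 1, 2, 3: A + B + 3C = -5; 2A + B + 9C = -19; 3A + B + 27C = -69.
Subtracting the first from the second: A + 6C = -14.
Subtracting the second from the third: A + 18C = -50.
Solving: C = -3, A = 4, then B = 0.
Hence a_{13} = 4·13 + 0 + (-3)·1594323 = -4782917.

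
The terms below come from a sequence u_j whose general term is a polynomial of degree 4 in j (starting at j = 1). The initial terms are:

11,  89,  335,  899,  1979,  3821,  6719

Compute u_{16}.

152591

1st diffs: 78, 246, 564, 1080, 1842, 2898.
2nd diffs: 168, 318, 516, 762, 1056.
3rd diffs: 150, 198, 246, 294.
4th diffs: 48, 48, 48 (constant).
Newton forward-difference form: u_j = 11 + 78·C(j-1,1) + 168·C(j-1,2) + 150·C(j-1,3) + 48·C(j-1,4).
At j = 16: j-1 = 15, so u_{16} = 11 + 1170 + 17640 + 68250 + 65520 = 152591.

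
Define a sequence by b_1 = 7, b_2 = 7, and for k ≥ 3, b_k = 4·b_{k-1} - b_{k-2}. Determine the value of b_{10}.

Applying the relation repeatedly:
b_3 = 21  b_4 = 77  b_5 = 287  b_6 = 1071  b_7 = 3997  b_8 = 14917  b_9 = 55671  b_{10} = 207767.

207767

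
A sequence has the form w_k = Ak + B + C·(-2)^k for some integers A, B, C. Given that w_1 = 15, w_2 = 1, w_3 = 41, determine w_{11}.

At k = 1, 2, 3: A + B - 2C = 15; 2A + B + 4C = 1; 3A + B - 8C = 41.
Subtracting the first from the second: A + 6C = -14.
Subtracting the second from the third: A - 12C = 40.
Solving: C = -3, A = 4, then B = 5.
Hence w_{11} = 4·11 + 5 + (-3)·(-2048) = 6193.

6193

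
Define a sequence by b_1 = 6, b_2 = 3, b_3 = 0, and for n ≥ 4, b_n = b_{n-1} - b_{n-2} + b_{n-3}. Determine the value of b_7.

Compute successive terms:
b_4 = 3, b_5 = 6, b_6 = 3, b_7 = 0.

0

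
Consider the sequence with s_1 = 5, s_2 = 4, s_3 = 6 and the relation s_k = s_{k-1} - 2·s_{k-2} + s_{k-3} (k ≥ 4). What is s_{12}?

Applying the relation repeatedly:
s_4 = 3; s_5 = -5; s_6 = -5; s_7 = 8; s_8 = 13; s_9 = -8; s_{10} = -26; s_{11} = 3; s_{12} = 47.

47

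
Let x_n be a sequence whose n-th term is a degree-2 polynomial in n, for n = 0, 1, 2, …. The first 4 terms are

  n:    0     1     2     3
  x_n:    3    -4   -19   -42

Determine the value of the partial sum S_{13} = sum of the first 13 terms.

-2795

1st diffs: -7, -15, -23.
2nd diffs: -8, -8 (constant).
So x_n = -4n^2 - 3n + 3.
Continuing: …, -73, -112, -159, -214, …, x_{12} = -609.
Summing n = 0..12 (13 terms) gives -2795.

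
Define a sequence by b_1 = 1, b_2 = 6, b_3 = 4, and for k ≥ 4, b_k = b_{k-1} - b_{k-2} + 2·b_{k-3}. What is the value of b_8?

8

Applying the relation repeatedly:
b_4 = 0; b_5 = 8; b_6 = 16; b_7 = 8; b_8 = 8.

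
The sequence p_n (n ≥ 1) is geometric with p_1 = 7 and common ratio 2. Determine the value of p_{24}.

p_n = 7·2^(n-1).
p_{24} = 7·2^23 = 58720256.

58720256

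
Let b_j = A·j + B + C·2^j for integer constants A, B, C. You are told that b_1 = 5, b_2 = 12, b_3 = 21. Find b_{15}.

32841

The three given values yield: A + B + 2C = 5; 2A + B + 4C = 12; 3A + B + 8C = 21.
Subtracting the first from the second: A + 2C = 7.
Subtracting the second from the third: A + 4C = 9.
Solving: C = 1, A = 5, then B = -2.
Hence b_{15} = 5·15 + (-2) + 1·32768 = 32841.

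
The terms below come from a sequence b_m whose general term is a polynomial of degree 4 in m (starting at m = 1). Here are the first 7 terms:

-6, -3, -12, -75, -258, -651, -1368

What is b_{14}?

1st diffs: 3, -9, -63, -183, -393, -717.
2nd diffs: -12, -54, -120, -210, -324.
3rd diffs: -42, -66, -90, -114.
4th diffs: -24, -24, -24 (constant).
Newton forward-difference form: b_m = -6 + 3·C(m-1,1) + (-12)·C(m-1,2) + (-42)·C(m-1,3) + (-24)·C(m-1,4).
At m = 14: m-1 = 13, so b_{14} = -6 + 39 - 936 - 12012 - 17160 = -30075.

-30075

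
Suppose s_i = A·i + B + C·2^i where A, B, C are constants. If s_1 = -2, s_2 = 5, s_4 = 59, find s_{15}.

The three given values yield: A + B + 2C = -2; 2A + B + 4C = 5; 4A + B + 16C = 59.
Subtracting the first from the second: A + 2C = 7.
Subtracting the second from the third: 2A + 12C = 54.
Solving: C = 5, A = -3, then B = -9.
Hence s_{15} = -3·15 + (-9) + 5·32768 = 163786.

163786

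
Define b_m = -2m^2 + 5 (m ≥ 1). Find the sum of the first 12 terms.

-1240

Over m = 1..12: Σm = 78, Σm² = 650.
Total = (-2)·650 + (5)·12 = -1240.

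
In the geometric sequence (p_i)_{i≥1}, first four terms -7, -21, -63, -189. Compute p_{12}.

Common ratio r = 3.
p_i = (-7)·3^(i-1).
p_{12} = (-7)·3^11 = -1240029.

-1240029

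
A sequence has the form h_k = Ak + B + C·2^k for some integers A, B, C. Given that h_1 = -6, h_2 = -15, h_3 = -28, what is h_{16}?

-131149

Plug in k = 1, 2, 3: A + B + 2C = -6; 2A + B + 4C = -15; 3A + B + 8C = -28.
Subtracting the first from the second: A + 2C = -9.
Subtracting the second from the third: A + 4C = -13.
Solving: C = -2, A = -5, then B = 3.
Hence h_{16} = -5·16 + 3 + (-2)·65536 = -131149.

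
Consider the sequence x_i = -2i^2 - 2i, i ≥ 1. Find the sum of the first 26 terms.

-13104

Over i = 1..26: Σi = 351, Σi² = 6201.
Total = (-2)·6201 + (-2)·351 = -13104.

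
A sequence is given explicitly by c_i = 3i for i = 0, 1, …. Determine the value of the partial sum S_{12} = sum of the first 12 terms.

198

Over i = 0..11: Σi = 66.
Total = (3)·66 = 198.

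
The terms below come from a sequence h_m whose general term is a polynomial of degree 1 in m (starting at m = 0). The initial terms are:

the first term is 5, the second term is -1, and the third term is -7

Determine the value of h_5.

-25

1st diffs: -6, -6 (constant).
So h_m = -6m + 5.
Evaluating at m = 5 gives h_5 = -25.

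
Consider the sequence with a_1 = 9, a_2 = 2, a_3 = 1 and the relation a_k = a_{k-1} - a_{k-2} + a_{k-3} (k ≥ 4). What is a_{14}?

Step forward from the initial values:
a_4 = 8, a_5 = 9, a_6 = 2, …, a_{11} = 1, a_{12} = 8, a_{13} = 9, a_{14} = 2.

2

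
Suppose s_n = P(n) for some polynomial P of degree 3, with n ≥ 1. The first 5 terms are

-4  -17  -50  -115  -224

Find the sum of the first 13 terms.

-15366

1st diffs: -13, -33, -65, -109.
2nd diffs: -20, -32, -44.
3rd diffs: -12, -12 (constant).
Newton forward-difference form: s_n = -4 + (-13)·C(n-1,1) + (-20)·C(n-1,2) + (-12)·C(n-1,3).
Continuing: …, -389, -622, -935, -1340, …, s_{13} = -4120.
Summing n = 1..13 (13 terms) gives -15366.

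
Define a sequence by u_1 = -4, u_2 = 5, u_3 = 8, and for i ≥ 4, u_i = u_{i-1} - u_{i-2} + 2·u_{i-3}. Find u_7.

Step forward from the initial values:
u_4 = -5;  u_5 = -3;  u_6 = 18;  u_7 = 11.

11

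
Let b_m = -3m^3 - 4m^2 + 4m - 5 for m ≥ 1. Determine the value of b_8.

b_8 = -3·8^3 - 4·8^2 + 4·8 - 5 = -1765.

-1765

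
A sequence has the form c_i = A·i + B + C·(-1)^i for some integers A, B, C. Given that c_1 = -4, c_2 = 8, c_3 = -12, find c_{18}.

-56

The three given values yield: A + B - C = -4; 2A + B + C = 8; 3A + B - C = -12.
Subtracting the first from the second: A + 2C = 12.
Subtracting the second from the third: A - 2C = -20.
Solving: C = 8, A = -4, then B = 8.
So c_i = -4·i + 8 + 8·(-1)^i; at i=18 this is -56.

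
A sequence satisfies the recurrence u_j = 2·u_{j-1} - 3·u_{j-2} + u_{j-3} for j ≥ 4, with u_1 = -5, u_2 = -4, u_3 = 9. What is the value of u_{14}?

-1058

Compute successive terms:
u_4 = 25; u_5 = 19; u_6 = -28; …; u_{11} = 279; u_{12} = -285; u_{13} = -1096; u_{14} = -1058.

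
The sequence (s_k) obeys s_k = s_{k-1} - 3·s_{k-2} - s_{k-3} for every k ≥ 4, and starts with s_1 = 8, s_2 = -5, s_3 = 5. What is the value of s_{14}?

5557

Applying the relation repeatedly:
s_4 = 12; s_5 = 2; s_6 = -39; …; s_{11} = -711; s_{12} = -1432; s_{13} = 550; s_{14} = 5557.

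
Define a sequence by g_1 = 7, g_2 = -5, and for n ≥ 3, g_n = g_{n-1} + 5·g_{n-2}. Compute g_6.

180

Step forward from the initial values:
g_3 = 30; g_4 = 5; g_5 = 155; g_6 = 180.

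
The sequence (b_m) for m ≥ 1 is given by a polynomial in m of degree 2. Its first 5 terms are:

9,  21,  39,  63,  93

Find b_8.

1st diffs: 12, 18, 24, 30.
2nd diffs: 6, 6, 6 (constant).
Newton forward-difference form: b_m = 9 + 12·C(m-1,1) + 6·C(m-1,2).
At m = 8: m-1 = 7, so b_8 = 9 + 84 + 126 = 219.

219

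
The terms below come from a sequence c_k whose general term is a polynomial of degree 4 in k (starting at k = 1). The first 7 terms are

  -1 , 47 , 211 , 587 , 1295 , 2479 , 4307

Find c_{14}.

1st diffs: 48, 164, 376, 708, 1184, 1828.
2nd diffs: 116, 212, 332, 476, 644.
3rd diffs: 96, 120, 144, 168.
4th diffs: 24, 24, 24 (constant).
Newton forward-difference form: c_k = -1 + 48·C(k-1,1) + 116·C(k-1,2) + 96·C(k-1,3) + 24·C(k-1,4).
At k = 14: k-1 = 13, so c_{14} = -1 + 624 + 9048 + 27456 + 17160 = 54287.

54287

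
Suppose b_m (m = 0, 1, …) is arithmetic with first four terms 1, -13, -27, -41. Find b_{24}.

Common difference d = -14.
b_m = 1 + (m - 0)·(-14).
b_{24} = 1 + 24·(-14) = -335.

-335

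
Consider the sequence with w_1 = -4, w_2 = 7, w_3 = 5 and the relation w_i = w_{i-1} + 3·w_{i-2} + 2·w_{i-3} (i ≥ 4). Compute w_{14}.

179911

Compute successive terms:
w_4 = 18, w_5 = 47, w_6 = 111, …, w_{11} = 11355, w_{12} = 28523, w_{13} = 71632, w_{14} = 179911.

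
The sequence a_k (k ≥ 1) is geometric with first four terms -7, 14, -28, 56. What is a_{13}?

Common ratio r = -2.
a_k = (-7)·(-2)^(k-1).
a_{13} = (-7)·(-2)^12 = -28672.

-28672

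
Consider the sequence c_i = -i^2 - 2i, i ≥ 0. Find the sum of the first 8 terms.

Over i = 0..7: Σi = 28, Σi² = 140.
Total = (-1)·140 + (-2)·28 = -196.

-196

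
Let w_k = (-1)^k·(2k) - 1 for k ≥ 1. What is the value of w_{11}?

(-1)^11 = -1; 2k at k=11 is 22; so w_{11} = -23.

-23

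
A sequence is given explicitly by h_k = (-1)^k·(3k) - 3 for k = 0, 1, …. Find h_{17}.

-54

(-1)^17 = -1; 3k at k=17 is 51; so h_{17} = -54.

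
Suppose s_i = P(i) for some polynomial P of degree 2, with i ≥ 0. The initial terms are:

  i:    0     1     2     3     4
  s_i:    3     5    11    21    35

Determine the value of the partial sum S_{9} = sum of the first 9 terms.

435

1st diffs: 2, 6, 10, 14.
2nd diffs: 4, 4, 4 (constant).
Newton forward-difference form: s_i = 3 + 2·C(i,1) + 4·C(i,2).
Continuing: 53, 75, 101, 131.
Summing i = 0..8 (9 terms) gives 435.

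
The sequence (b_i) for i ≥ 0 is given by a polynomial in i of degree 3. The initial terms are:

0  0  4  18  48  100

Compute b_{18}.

1st diffs: 0, 4, 14, 30, 52.
2nd diffs: 4, 10, 16, 22.
3rd diffs: 6, 6, 6 (constant).
Newton forward-difference form: b_i = 4·C(i,2) + 6·C(i,3).
At i = 18: i = 18, so b_{18} = 612 + 4896 = 5508.

5508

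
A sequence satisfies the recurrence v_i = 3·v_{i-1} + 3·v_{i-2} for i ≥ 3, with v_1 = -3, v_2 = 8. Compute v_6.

963

v_3 = 15; v_4 = 69; v_5 = 252; v_6 = 963.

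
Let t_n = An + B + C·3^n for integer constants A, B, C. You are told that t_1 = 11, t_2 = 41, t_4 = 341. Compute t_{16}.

Write the equations: A + B + 3C = 11; 2A + B + 9C = 41; 4A + B + 81C = 341.
Subtracting the first from the second: A + 6C = 30.
Subtracting the second from the third: 2A + 72C = 300.
Solving: C = 4, A = 6, then B = -7.
Hence t_{16} = 6·16 + (-7) + 4·43046721 = 172186973.

172186973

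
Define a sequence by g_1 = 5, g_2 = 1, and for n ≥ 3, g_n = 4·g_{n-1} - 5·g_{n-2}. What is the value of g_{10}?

Step forward from the initial values:
g_3 = -21; g_4 = -89; g_5 = -251; g_6 = -559; g_7 = -981; g_8 = -1129; g_9 = 389; g_{10} = 7201.

7201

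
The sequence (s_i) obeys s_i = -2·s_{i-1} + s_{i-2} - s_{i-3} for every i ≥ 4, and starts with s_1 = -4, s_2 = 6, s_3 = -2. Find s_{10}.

s_4 = 14  s_5 = -36  s_6 = 88  s_7 = -226  s_8 = 576  s_9 = -1466  s_{10} = 3734.

3734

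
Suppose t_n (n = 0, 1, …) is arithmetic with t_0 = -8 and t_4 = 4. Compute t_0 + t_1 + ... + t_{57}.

Common difference d = (4 - (-8)) / (4 - 0) = 3.
t_n = -8 + (n - 0)·3.
t_{57} = 163; S = 58·(-8 + 163)/2 = 4495.

4495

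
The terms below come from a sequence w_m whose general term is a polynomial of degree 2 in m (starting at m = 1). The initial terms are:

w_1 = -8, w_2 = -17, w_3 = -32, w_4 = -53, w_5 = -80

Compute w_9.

-248

1st diffs: -9, -15, -21, -27.
2nd diffs: -6, -6, -6 (constant).
So w_m = -3m^2 - 5.
Evaluating at m = 9 gives w_9 = -248.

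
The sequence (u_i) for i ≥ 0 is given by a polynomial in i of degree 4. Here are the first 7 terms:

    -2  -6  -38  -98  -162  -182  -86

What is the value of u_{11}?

6334

1st diffs: -4, -32, -60, -64, -20, 96.
2nd diffs: -28, -28, -4, 44, 116.
3rd diffs: 0, 24, 48, 72.
4th diffs: 24, 24, 24 (constant).
Newton forward-difference form: u_i = -2 + (-4)·C(i,1) + (-28)·C(i,2) + 24·C(i,4).
At i = 11: i = 11, so u_{11} = -2 - 44 - 1540 + 7920 = 6334.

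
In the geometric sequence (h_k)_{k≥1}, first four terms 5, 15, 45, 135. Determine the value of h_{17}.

215233605

Common ratio r = 3.
h_k = 5·3^(k-1).
h_{17} = 5·3^16 = 215233605.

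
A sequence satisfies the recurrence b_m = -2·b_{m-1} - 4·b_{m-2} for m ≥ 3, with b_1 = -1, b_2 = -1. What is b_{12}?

Compute successive terms:
b_3 = 6, b_4 = -8, b_5 = -8, b_6 = 48, b_7 = -64, b_8 = -64, b_9 = 384, b_{10} = -512, b_{11} = -512, b_{12} = 3072.

3072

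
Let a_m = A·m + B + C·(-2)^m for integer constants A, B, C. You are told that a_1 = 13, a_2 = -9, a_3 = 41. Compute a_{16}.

The three given values yield: A + B - 2C = 13; 2A + B + 4C = -9; 3A + B - 8C = 41.
Subtracting the first from the second: A + 6C = -22.
Subtracting the second from the third: A - 12C = 50.
Solving: C = -4, A = 2, then B = 3.
Hence a_{16} = 2·16 + 3 + (-4)·65536 = -262109.

-262109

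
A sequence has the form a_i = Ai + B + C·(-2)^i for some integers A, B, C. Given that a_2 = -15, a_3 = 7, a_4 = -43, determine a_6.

Write the equations: 2A + B + 4C = -15; 3A + B - 8C = 7; 4A + B + 16C = -43.
Subtracting the first from the second: A - 12C = 22.
Subtracting the second from the third: A + 24C = -50.
Solving: C = -2, A = -2, then B = -3.
So a_i = -2·i + (-3) + (-2)·(-2)^i; at i=6 this is -143.

-143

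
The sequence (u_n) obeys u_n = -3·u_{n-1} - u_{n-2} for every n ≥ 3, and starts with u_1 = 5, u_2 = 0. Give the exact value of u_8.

720

Iterate the recurrence:
u_3 = -5;  u_4 = 15;  u_5 = -40;  u_6 = 105;  u_7 = -275;  u_8 = 720.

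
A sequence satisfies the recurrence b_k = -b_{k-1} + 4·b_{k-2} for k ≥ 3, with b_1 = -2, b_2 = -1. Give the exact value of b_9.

-1007

b_3 = -7;  b_4 = 3;  b_5 = -31;  b_6 = 43;  b_7 = -167;  b_8 = 339;  b_9 = -1007.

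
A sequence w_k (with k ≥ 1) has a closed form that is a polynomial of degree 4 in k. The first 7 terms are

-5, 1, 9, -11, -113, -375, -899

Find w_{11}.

1st diffs: 6, 8, -20, -102, -262, -524.
2nd diffs: 2, -28, -82, -160, -262.
3rd diffs: -30, -54, -78, -102.
4th diffs: -24, -24, -24 (constant).
So w_k = -k^4 + 5k^3 - 4k^2 - 2k - 3.
Evaluating at k = 11 gives w_{11} = -8495.

-8495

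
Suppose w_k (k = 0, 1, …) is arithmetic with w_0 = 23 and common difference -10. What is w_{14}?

-117

w_k = 23 + (k - 0)·(-10).
w_{14} = 23 + 14·(-10) = -117.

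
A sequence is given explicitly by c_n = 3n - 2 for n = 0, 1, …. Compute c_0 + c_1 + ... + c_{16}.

Over n = 0..16: Σn = 136.
Total = (3)·136 + (-2)·17 = 374.

374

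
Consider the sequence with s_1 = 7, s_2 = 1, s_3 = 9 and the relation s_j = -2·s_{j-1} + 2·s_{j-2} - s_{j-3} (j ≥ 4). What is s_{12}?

Applying the relation repeatedly:
s_4 = -23;  s_5 = 63;  s_6 = -181;  s_7 = 511;  s_8 = -1447;  s_9 = 4097;  s_{10} = -11599;  s_{11} = 32839;  s_{12} = -92973.

-92973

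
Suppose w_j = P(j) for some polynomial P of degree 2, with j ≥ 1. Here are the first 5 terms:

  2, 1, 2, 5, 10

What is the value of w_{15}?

1st diffs: -1, 1, 3, 5.
2nd diffs: 2, 2, 2 (constant).
Newton forward-difference form: w_j = 2 + (-1)·C(j-1,1) + 2·C(j-1,2).
At j = 15: j-1 = 14, so w_{15} = 2 - 14 + 182 = 170.

170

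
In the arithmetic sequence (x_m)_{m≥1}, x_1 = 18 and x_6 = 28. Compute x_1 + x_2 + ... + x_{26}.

Common difference d = (28 - 18) / (6 - 1) = 2.
x_m = 18 + (m - 1)·2.
x_{26} = 68; S = 26·(18 + 68)/2 = 1118.

1118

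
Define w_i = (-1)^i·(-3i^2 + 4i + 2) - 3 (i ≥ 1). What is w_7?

(-1)^7 = -1; -3i^2 + 4i + 2 at i=7 is -117; so w_7 = 114.

114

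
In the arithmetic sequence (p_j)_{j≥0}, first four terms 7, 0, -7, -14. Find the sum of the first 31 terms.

-3038

Common difference d = -7.
p_j = 7 + (j - 0)·(-7).
p_{30} = -203; S = 31·(7 + (-203))/2 = -3038.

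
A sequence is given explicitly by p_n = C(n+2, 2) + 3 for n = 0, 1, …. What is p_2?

C(4, 2) = 6, so p_2 = 9.

9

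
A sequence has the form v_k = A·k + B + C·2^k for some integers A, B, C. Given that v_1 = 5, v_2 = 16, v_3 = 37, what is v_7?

Plug in k = 1, 2, 3: A + B + 2C = 5; 2A + B + 4C = 16; 3A + B + 8C = 37.
Subtracting the first from the second: A + 2C = 11.
Subtracting the second from the third: A + 4C = 21.
Solving: C = 5, A = 1, then B = -6.
So v_k = 1·k + (-6) + 5·2^k; at k=7 this is 641.

641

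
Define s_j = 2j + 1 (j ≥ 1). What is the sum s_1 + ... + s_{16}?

Over j = 1..16: Σj = 136.
Total = (2)·136 + (1)·16 = 288.

288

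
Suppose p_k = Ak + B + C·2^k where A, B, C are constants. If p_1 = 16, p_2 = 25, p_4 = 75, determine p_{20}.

4194331

Write the equations: A + B + 2C = 16; 2A + B + 4C = 25; 4A + B + 16C = 75.
Subtracting the first from the second: A + 2C = 9.
Subtracting the second from the third: 2A + 12C = 50.
Solving: C = 4, A = 1, then B = 7.
Therefore p_{20} = 20 + 7 + 4·1048576 = 4194331.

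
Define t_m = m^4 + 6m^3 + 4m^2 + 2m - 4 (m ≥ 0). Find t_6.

t_6 = 1·6^4 + 6·6^3 + 4·6^2 + 2·6 - 4 = 2744.

2744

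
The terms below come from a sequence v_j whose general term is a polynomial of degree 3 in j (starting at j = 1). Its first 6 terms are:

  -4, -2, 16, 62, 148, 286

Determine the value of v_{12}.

2878

1st diffs: 2, 18, 46, 86, 138.
2nd diffs: 16, 28, 40, 52.
3rd diffs: 12, 12, 12 (constant).
Newton forward-difference form: v_j = -4 + 2·C(j-1,1) + 16·C(j-1,2) + 12·C(j-1,3).
At j = 12: j-1 = 11, so v_{12} = -4 + 22 + 880 + 1980 = 2878.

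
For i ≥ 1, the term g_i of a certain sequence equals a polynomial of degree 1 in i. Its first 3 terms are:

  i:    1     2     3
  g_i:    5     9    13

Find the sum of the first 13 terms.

1st diffs: 4, 4 (constant).
So g_i = 4i + 1.
Continuing: …, 17, 21, 25, 29, …, g_{13} = 53.
Summing i = 1..13 (13 terms) gives 377.

377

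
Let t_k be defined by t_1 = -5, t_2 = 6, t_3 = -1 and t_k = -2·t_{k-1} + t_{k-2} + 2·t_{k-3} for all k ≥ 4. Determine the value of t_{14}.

Iterate the recurrence:
t_4 = -2; t_5 = 15; t_6 = -34; …; t_{11} = 1359; t_{12} = -2722; t_{13} = 5455; t_{14} = -10914.

-10914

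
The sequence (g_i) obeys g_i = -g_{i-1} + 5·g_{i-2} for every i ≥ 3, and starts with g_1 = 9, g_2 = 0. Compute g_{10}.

Iterate the recurrence:
g_3 = 45;  g_4 = -45;  g_5 = 270;  g_6 = -495;  g_7 = 1845;  g_8 = -4320;  g_9 = 13545;  g_{10} = -35145.

-35145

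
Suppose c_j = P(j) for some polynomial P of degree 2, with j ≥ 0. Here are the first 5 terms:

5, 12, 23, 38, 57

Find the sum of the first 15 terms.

1st diffs: 7, 11, 15, 19.
2nd diffs: 4, 4, 4 (constant).
So c_j = 2j^2 + 5j + 5.
Continuing: …, 80, 107, 138, 173, …, c_{14} = 467.
Summing j = 0..14 (15 terms) gives 2630.

2630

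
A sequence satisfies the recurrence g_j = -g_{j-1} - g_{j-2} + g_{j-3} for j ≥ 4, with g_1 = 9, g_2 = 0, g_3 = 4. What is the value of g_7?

6

Step forward from the initial values:
g_4 = 5; g_5 = -9; g_6 = 8; g_7 = 6.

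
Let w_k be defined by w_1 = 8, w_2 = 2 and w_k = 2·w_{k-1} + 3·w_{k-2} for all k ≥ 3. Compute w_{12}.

w_3 = 28; w_4 = 62; w_5 = 208; w_6 = 602; w_7 = 1828; w_8 = 5462; w_9 = 16408; w_{10} = 49202; w_{11} = 147628; w_{12} = 442862.
(Characteristic roots are 3 and -1.)

442862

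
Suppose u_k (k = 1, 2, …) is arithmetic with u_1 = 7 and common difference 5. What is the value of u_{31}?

157

u_k = 7 + (k - 1)·5.
u_{31} = 7 + 30·5 = 157.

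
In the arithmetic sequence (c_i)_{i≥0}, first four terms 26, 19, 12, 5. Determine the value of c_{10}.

Common difference d = -7.
c_i = 26 + (i - 0)·(-7).
c_{10} = 26 + 10·(-7) = -44.

-44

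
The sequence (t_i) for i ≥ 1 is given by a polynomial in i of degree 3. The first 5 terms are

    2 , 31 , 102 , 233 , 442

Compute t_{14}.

8803

1st diffs: 29, 71, 131, 209.
2nd diffs: 42, 60, 78.
3rd diffs: 18, 18 (constant).
Newton forward-difference form: t_i = 2 + 29·C(i-1,1) + 42·C(i-1,2) + 18·C(i-1,3).
At i = 14: i-1 = 13, so t_{14} = 2 + 377 + 3276 + 5148 = 8803.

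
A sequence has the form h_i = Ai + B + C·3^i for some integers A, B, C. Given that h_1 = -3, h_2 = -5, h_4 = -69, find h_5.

-227

Plug in i = 1, 2, 4: A + B + 3C = -3; 2A + B + 9C = -5; 4A + B + 81C = -69.
Subtracting the first from the second: A + 6C = -2.
Subtracting the second from the third: 2A + 72C = -64.
Solving: C = -1, A = 4, then B = -4.
So h_i = 4·i + (-4) + (-1)·3^i; at i=5 this is -227.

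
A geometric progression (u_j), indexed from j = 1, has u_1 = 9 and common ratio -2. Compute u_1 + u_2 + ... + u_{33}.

25769803779

u_j = 9·(-2)^(j-1).
S = 9·((-2)^33 - 1)/(-2 - 1) = 9·(-8589934592 - 1)/(-3) = 25769803779.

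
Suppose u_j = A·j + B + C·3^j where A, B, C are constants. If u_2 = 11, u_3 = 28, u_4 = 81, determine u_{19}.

1162261452

The three given values yield: 2A + B + 9C = 11; 3A + B + 27C = 28; 4A + B + 81C = 81.
Subtracting the first from the second: A + 18C = 17.
Subtracting the second from the third: A + 54C = 53.
Solving: C = 1, A = -1, then B = 4.
So u_j = -1·j + 4 + 1·3^j; at j=19 this is 1162261452.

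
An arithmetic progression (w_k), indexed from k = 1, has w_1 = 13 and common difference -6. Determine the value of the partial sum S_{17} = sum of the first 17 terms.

-595

w_k = 13 + (k - 1)·(-6).
w_{17} = -83; S = 17·(13 + (-83))/2 = -595.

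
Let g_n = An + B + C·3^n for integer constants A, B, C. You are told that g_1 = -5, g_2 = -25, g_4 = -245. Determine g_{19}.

-3486784433

Plug in n = 1, 2, 4: A + B + 3C = -5; 2A + B + 9C = -25; 4A + B + 81C = -245.
Subtracting the first from the second: A + 6C = -20.
Subtracting the second from the third: 2A + 72C = -220.
Solving: C = -3, A = -2, then B = 6.
Therefore g_{19} = -38 + 6 + (-3)·1162261467 = -3486784433.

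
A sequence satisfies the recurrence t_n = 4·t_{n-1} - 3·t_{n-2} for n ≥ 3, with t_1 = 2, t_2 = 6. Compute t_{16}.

28697814

Compute successive terms:
t_3 = 18  t_4 = 54  t_5 = 162  …  t_{13} = 1062882  t_{14} = 3188646  t_{15} = 9565938  t_{16} = 28697814.
(Characteristic roots are 3 and 1.)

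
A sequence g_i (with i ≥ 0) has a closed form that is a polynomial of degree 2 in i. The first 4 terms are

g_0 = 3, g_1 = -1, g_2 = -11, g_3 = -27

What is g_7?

1st diffs: -4, -10, -16.
2nd diffs: -6, -6 (constant).
Newton forward-difference form: g_i = 3 + (-4)·C(i,1) + (-6)·C(i,2).
At i = 7: i = 7, so g_7 = 3 - 28 - 126 = -151.

-151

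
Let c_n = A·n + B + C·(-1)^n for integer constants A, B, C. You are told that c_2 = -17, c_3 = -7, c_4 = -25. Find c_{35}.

Plug in n = 2, 3, 4: 2A + B + C = -17; 3A + B - C = -7; 4A + B + C = -25.
Subtracting the first from the second: A - 2C = 10.
Subtracting the second from the third: A + 2C = -18.
Solving: C = -7, A = -4, then B = -2.
Hence c_{35} = -4·35 + (-2) + (-7)·(-1) = -135.

-135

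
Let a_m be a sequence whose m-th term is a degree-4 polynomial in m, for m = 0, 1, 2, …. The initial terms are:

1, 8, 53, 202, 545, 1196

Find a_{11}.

20978

1st diffs: 7, 45, 149, 343, 651.
2nd diffs: 38, 104, 194, 308.
3rd diffs: 66, 90, 114.
4th diffs: 24, 24 (constant).
So a_m = m^4 + 5m^3 - 3m^2 + 4m + 1.
Evaluating at m = 11 gives a_{11} = 20978.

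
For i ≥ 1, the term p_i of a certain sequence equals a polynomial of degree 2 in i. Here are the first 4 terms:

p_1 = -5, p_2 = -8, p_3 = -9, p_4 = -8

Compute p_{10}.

1st diffs: -3, -1, 1.
2nd diffs: 2, 2 (constant).
So p_i = i^2 - 6i.
Evaluating at i = 10 gives p_{10} = 40.

40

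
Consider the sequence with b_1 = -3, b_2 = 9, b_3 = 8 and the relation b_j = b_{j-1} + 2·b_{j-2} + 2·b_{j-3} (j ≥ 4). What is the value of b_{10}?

3010

Applying the relation repeatedly:
b_4 = 20  b_5 = 54  b_6 = 110  b_7 = 258  b_8 = 586  b_9 = 1322  b_{10} = 3010.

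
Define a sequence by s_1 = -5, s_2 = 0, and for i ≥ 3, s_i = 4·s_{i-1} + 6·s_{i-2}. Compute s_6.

-3360

Compute successive terms:
s_3 = -30;  s_4 = -120;  s_5 = -660;  s_6 = -3360.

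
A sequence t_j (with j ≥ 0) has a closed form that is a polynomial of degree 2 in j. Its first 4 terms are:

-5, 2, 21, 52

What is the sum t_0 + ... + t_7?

1st diffs: 7, 19, 31.
2nd diffs: 12, 12 (constant).
So t_j = 6j^2 + j - 5.
Continuing: 95, 150, 217, 296.
Summing j = 0..7 (8 terms) gives 828.

828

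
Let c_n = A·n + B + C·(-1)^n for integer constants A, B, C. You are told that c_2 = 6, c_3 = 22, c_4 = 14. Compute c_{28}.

At n = 2, 3, 4: 2A + B + C = 6; 3A + B - C = 22; 4A + B + C = 14.
Subtracting the first from the second: A - 2C = 16.
Subtracting the second from the third: A + 2C = -8.
Solving: C = -6, A = 4, then B = 4.
Hence c_{28} = 4·28 + 4 + (-6)·1 = 110.

110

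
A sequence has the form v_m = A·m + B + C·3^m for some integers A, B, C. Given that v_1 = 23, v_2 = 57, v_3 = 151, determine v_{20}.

17433922089

At m = 1, 2, 3: A + B + 3C = 23; 2A + B + 9C = 57; 3A + B + 27C = 151.
Subtracting the first from the second: A + 6C = 34.
Subtracting the second from the third: A + 18C = 94.
Solving: C = 5, A = 4, then B = 4.
So v_m = 4·m + 4 + 5·3^m; at m=20 this is 17433922089.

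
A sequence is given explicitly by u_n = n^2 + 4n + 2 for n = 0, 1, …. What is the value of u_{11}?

u_{11} = 1·11^2 + 4·11 + 2 = 167.

167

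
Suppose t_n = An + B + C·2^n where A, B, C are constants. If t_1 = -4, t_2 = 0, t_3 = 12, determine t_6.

Write the equations: A + B + 2C = -4; 2A + B + 4C = 0; 3A + B + 8C = 12.
Subtracting the first from the second: A + 2C = 4.
Subtracting the second from the third: A + 4C = 12.
Solving: C = 4, A = -4, then B = -8.
Therefore t_6 = -24 + (-8) + 4·64 = 224.

224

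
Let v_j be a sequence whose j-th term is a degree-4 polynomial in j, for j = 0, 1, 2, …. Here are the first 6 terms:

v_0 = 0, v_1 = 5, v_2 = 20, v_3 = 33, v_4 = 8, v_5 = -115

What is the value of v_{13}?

1st diffs: 5, 15, 13, -25, -123.
2nd diffs: 10, -2, -38, -98.
3rd diffs: -12, -36, -60.
4th diffs: -24, -24 (constant).
Newton forward-difference form: v_j = 5·C(j,1) + 10·C(j,2) + (-12)·C(j,3) + (-24)·C(j,4).
At j = 13: j = 13, so v_{13} = 65 + 780 - 3432 - 17160 = -19747.

-19747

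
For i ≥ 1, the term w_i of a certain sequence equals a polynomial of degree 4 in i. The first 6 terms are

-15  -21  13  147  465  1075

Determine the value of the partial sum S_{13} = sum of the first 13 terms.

84565

1st diffs: -6, 34, 134, 318, 610.
2nd diffs: 40, 100, 184, 292.
3rd diffs: 60, 84, 108.
4th diffs: 24, 24 (constant).
Newton forward-difference form: w_i = -15 + (-6)·C(i-1,1) + 40·C(i-1,2) + 60·C(i-1,3) + 24·C(i-1,4).
Continuing: …, 2109, 3723, 6097, 9435, …, w_{13} = 27633.
Summing i = 1..13 (13 terms) gives 84565.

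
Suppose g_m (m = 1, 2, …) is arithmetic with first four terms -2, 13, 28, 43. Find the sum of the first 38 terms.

Common difference d = 15.
g_m = -2 + (m - 1)·15.
g_{38} = 553; S = 38·(-2 + 553)/2 = 10469.

10469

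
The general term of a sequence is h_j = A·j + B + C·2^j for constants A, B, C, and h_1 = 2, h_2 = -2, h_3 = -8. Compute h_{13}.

-8212

Write the equations: A + B + 2C = 2; 2A + B + 4C = -2; 3A + B + 8C = -8.
Subtracting the first from the second: A + 2C = -4.
Subtracting the second from the third: A + 4C = -6.
Solving: C = -1, A = -2, then B = 6.
Hence h_{13} = -2·13 + 6 + (-1)·8192 = -8212.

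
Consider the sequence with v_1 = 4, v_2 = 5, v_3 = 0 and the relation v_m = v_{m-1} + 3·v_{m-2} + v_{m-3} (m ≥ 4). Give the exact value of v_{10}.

Iterate the recurrence:
v_4 = 19;  v_5 = 24;  v_6 = 81;  v_7 = 172;  v_8 = 439;  v_9 = 1036;  v_{10} = 2525.

2525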